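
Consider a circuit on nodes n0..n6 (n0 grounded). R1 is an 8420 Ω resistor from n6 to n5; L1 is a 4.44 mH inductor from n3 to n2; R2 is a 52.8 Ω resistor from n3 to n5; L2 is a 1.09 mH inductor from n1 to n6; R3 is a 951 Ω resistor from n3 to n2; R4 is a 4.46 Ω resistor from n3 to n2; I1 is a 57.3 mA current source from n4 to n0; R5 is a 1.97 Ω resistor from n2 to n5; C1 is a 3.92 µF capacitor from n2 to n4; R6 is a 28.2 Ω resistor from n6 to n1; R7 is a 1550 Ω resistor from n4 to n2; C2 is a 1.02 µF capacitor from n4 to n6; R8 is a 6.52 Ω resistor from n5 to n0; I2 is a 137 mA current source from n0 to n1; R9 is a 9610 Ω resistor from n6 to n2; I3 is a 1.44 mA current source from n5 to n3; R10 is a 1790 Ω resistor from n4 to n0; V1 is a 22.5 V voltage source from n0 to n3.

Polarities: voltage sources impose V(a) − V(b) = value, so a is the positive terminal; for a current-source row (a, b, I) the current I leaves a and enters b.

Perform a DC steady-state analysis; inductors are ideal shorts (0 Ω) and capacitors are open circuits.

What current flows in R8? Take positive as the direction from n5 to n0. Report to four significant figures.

MNA unknowns: 6 node voltages V₁..V_6 plus 3 source currents (L1, L2, V1)
R1: Y=0.0001188 on G[6,5]
L1: row V3−V2=0, i_L1 at 3,2
R2: Y=0.01894 on G[3,5]
L2: row V1−V6=0, i_L2 at 1,6
R3: Y=0.001052 on G[3,2]
R4: Y=0.2242 on G[3,2]
I1: z[4]−=0.0573, z[0]+=0.0573
R5: Y=0.5076 on G[2,5]
C1: Y=0.000 on G[2,4]
R6: Y=0.03546 on G[6,1]
R7: Y=0.0006452 on G[4,2]
C2: Y=0.000 on G[4,6]
R8: Y=0.1534 on G[5,0]
I2: z[0]−=0.137, z[1]+=0.137
R9: Y=0.0001041 on G[6,2]
I3: z[5]−=0.00144, z[3]+=0.00144
R10: Y=0.0005587 on G[4,0]
V1: row V0−V3=22.5, i_V1 at 0,3
solve → V1=595.1, V2=-22.50, V3=-22.50, V4=-59.66, V5=-17.32, V6=595.1
aux → i_L1=-2.670, i_L2=0.1370, i_V1=-2.769

-2.656 A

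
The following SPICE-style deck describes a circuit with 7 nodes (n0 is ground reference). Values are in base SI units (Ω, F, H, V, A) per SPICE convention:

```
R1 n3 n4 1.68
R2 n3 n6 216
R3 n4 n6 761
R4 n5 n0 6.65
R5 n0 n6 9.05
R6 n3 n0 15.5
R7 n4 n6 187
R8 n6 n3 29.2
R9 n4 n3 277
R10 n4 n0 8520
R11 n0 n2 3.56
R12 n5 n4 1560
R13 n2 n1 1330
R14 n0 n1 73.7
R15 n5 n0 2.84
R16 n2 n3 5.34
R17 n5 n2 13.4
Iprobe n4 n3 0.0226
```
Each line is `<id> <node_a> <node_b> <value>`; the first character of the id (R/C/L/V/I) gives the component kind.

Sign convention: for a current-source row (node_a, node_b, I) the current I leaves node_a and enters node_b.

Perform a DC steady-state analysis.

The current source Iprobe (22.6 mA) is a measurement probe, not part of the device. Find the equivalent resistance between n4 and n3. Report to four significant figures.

Element admittances at DC:
  Y(R1) = 0.5952 S between n3,n4
  Y(R2) = 0.004630 S between n3,n6
  Y(R3) = 0.001314 S between n4,n6
  Y(R4) = 0.1504 S between n5,n0
  Y(R5) = 0.1105 S between n0,n6
  Y(R6) = 0.06452 S between n3,n0
  Y(R7) = 0.005348 S between n4,n6
  Y(R8) = 0.03425 S between n6,n3
  Y(R9) = 0.003610 S between n4,n3
  Y(R10) = 0.0001174 S between n4,n0
  Y(R11) = 0.2809 S between n0,n2
  Y(R12) = 0.0006410 S between n5,n4
  Y(R13) = 0.0007519 S between n2,n1
  Y(R14) = 0.01357 S between n0,n1
  Y(R15) = 0.3521 S between n5,n0
  Y(R16) = 0.1873 S between n2,n3
  Y(R17) = 0.07463 S between n5,n2
  Iprobe: injects 0.0226 A into n3 (from n4)
Assemble and solve the 6×6 MNA system:
  V(n1)=1.679e-05  V(n2)=0.0003197  V(n3)=0.0009275  V(n4)=-0.03638  V(n5)=9.349e-07  V(n6)=-0.001322

R_eq = 1.651 Ω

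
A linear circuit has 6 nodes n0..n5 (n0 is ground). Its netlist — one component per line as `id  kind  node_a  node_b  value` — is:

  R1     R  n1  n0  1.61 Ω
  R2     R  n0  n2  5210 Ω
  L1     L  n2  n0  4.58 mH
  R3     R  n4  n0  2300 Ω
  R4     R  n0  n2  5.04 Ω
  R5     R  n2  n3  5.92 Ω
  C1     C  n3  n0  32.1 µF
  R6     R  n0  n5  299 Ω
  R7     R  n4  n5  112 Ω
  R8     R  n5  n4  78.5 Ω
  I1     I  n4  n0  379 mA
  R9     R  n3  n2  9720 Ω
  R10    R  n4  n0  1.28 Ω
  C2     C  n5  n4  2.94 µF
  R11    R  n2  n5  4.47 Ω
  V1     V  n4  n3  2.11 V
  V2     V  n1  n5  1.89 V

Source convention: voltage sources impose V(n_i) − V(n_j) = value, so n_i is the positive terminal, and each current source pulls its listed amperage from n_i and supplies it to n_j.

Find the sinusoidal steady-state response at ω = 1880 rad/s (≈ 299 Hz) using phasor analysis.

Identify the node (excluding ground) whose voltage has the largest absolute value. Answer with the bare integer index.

3

MNA unknowns: 5 node voltages V₁..V_5 plus 2 source currents (V1, V2)
R1: Y=0.6211+0.000j on G[1,0]
R2: Y=0.0001919+0.000j on G[0,2]
L1: Y=0.000-0.1161j on G[2,0]
R3: Y=0.0004348+0.000j on G[4,0]
R4: Y=0.1984+0.000j on G[0,2]
R5: Y=0.1689+0.000j on G[2,3]
C1: Y=0.000+0.06035j on G[3,0]
R6: Y=0.003344+0.000j on G[0,5]
R7: Y=0.008929+0.000j on G[4,5]
R8: Y=0.01274+0.000j on G[5,4]
I1: z[4]−=0.379, z[0]+=0.379
R9: Y=0.0001029+0.000j on G[3,2]
R10: Y=0.7812+0.000j on G[4,0]
C2: Y=0.000+0.005527j on G[5,4]
R11: Y=0.2237+0.000j on G[2,5]
V1: row V4−V3=2.11, i_V1 at 4,3
V2: row V1−V5=1.89, i_V2 at 1,5
solve → V1=0.2056-0.05065j, V2=-1.271-0.2412j, V3=-2.385+0.09694j, V4=-0.2747+0.09694j, V5=-1.684-0.05065j
aux → i_V1=-0.1940-0.08676j, i_V2=-0.1277+0.03146j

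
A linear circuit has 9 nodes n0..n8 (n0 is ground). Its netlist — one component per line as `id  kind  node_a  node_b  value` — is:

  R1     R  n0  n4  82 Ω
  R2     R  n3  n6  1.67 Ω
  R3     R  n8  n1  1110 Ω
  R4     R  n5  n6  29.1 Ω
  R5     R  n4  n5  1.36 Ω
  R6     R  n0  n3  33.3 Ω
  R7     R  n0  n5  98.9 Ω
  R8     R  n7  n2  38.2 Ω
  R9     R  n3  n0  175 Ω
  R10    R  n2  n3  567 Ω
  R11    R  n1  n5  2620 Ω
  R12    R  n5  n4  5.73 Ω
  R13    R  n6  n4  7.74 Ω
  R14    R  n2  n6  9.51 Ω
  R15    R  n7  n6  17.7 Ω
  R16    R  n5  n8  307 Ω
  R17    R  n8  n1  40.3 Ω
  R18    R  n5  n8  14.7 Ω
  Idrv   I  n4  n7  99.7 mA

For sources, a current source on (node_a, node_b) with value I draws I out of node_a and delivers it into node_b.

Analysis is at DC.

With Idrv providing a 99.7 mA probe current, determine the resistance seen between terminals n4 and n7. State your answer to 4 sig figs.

R_eq = 18.60 Ω

Element admittances at DC:
  Y(R1) = 0.01220 S between n0,n4
  Y(R2) = 0.5988 S between n3,n6
  Y(R3) = 0.0009009 S between n8,n1
  Y(R4) = 0.03436 S between n5,n6
  Y(R5) = 0.7353 S between n4,n5
  Y(R6) = 0.03003 S between n0,n3
  Y(R7) = 0.01011 S between n0,n5
  Y(R8) = 0.02618 S between n7,n2
  Y(R9) = 0.005714 S between n3,n0
  Y(R10) = 0.001764 S between n2,n3
  Y(R11) = 0.0003817 S between n1,n5
  Y(R12) = 0.1745 S between n5,n4
  Y(R13) = 0.1292 S between n6,n4
  Y(R14) = 0.1052 S between n2,n6
  Y(R15) = 0.05650 S between n7,n6
  Y(R16) = 0.003257 S between n5,n8
  Y(R17) = 0.02481 S between n8,n1
  Y(R18) = 0.06803 S between n5,n8
  Idrv: injects 0.0997 A into n7 (from n4)
Assemble and solve the 8×8 MNA system:
  V(n1)=-0.3230  V(n2)=0.4744  V(n3)=0.2098  V(n4)=-0.3472  V(n5)=-0.3230  V(n6)=0.2216  V(n7)=1.508  V(n8)=-0.3230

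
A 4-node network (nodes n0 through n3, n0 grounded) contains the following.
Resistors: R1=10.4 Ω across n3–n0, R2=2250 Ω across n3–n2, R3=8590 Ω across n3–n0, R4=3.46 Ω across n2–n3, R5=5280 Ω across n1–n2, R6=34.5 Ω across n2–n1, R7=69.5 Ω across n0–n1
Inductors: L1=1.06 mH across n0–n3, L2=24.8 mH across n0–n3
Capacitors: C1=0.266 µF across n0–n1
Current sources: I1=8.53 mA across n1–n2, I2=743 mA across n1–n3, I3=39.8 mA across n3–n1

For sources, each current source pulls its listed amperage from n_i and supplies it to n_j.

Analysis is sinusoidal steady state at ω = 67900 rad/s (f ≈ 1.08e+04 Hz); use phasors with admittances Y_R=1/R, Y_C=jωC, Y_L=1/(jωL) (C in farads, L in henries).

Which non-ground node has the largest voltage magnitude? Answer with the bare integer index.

Element admittances at ω=67900 rad/s:
  Y(R1) = 0.09615+0.000j S between n3,n0
  Y(L1) = 0.000-0.01389j S between n0,n3
  Y(R2) = 0.0004444+0.000j S between n3,n2
  Y(C1) = 0.000+0.01806j S between n0,n1
  I1: injects 0.00853 A into n2 (from n1)
  Y(R3) = 0.0001164+0.000j S between n3,n0
  Y(R4) = 0.2890+0.000j S between n2,n3
  Y(R5) = 0.0001894+0.000j S between n1,n2
  Y(R6) = 0.02899+0.000j S between n2,n1
  Y(L2) = 0.000-0.0005939j S between n0,n3
  I2: injects 0.743 A into n3 (from n1)
  Y(R7) = 0.01439+0.000j S between n0,n1
  I3: injects 0.0398 A into n1 (from n3)
Assemble and solve the 3×3 MNA system:
  V(n1)=-12.56+6.707j  V(n2)=1.481+2.237j  V(n3)=2.868+1.786j

1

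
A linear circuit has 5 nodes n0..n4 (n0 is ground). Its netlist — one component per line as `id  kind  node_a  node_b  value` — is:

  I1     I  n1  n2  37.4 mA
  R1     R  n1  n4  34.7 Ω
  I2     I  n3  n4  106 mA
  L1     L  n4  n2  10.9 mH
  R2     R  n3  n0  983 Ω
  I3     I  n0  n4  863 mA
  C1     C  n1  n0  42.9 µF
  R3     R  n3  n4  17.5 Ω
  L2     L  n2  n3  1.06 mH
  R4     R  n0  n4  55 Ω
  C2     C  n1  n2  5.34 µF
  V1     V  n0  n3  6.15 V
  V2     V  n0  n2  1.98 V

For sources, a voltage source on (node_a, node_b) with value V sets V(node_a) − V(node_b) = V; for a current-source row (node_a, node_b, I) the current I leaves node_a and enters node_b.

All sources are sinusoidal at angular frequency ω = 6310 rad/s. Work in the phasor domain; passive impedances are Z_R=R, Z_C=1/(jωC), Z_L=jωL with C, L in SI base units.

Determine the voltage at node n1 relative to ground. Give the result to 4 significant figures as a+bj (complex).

-0.08716-0.4318j V

Element admittances at ω=6310 rad/s:
  I1: injects 0.0374 A into n2 (from n1)
  Y(R1) = 0.02882+0.000j S between n1,n4
  I2: injects 0.106 A into n4 (from n3)
  Y(L1) = 0.000-0.01454j S between n4,n2
  Y(R2) = 0.001017+0.000j S between n3,n0
  I3: injects 0.863 A into n4 (from n0)
  Y(C1) = 0.000+0.2707j S between n1,n0
  Y(R3) = 0.05714+0.000j S between n3,n4
  Y(L2) = 0.000-0.1495j S between n2,n3
  Y(R4) = 0.01818+0.000j S between n0,n4
  Y(C2) = 0.000+0.03370j S between n1,n2
  V1: constraint V(n0)−V(n3) = 6.15
  V2: constraint V(n0)−V(n2) = 1.98
Assemble and solve the 6×6 MNA system:
  V(n1)=-0.08716-0.4318j  V(n2)=-1.980+0.000j  V(n3)=-6.150+0.000j  V(n4)=5.772+0.9627j
  i(V1)=-0.5815+0.5684j  i(V2)=-0.06595-0.5745j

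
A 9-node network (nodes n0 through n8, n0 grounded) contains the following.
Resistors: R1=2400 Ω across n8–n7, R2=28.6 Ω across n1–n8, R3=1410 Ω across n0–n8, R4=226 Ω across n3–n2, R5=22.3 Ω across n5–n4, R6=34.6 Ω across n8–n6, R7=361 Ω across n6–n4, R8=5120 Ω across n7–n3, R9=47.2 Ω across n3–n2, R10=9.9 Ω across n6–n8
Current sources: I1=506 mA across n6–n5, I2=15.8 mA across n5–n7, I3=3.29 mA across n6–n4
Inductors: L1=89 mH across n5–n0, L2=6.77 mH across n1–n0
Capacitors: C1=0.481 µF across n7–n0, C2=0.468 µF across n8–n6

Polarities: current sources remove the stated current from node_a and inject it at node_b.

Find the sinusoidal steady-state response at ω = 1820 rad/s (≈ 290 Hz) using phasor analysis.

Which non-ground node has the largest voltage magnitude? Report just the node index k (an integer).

5

MNA unknowns: 8 node voltages V₁..V_8
R1: Y=0.0004167+0.000j on G[8,7]
I1: z[6]−=0.506, z[5]+=0.506
R2: Y=0.03497+0.000j on G[1,8]
I2: z[5]−=0.0158, z[7]+=0.0158
R3: Y=0.0007092+0.000j on G[0,8]
R4: Y=0.004425+0.000j on G[3,2]
L1: Y=0.000-0.006174j on G[5,0]
C1: Y=0.000+0.0008754j on G[7,0]
R5: Y=0.04484+0.000j on G[5,4]
R6: Y=0.02890+0.000j on G[8,6]
L2: Y=0.000-0.08116j on G[1,0]
R7: Y=0.002770+0.000j on G[6,4]
R8: Y=0.0001953+0.000j on G[7,3]
R9: Y=0.02119+0.000j on G[3,2]
C2: Y=0.000+0.0008518j on G[8,6]
R10: Y=0.1010+0.000j on G[6,8]
I3: z[6]−=0.00329, z[4]+=0.00329
solve → V1=-1.922-4.726j, V2=4.520-9.761j, V3=4.520-9.761j, V4=23.51+58.66j, V5=25.88+62.22j, V6=-15.96+0.9856j, V7=4.520-9.761j, V8=-12.89-0.2643j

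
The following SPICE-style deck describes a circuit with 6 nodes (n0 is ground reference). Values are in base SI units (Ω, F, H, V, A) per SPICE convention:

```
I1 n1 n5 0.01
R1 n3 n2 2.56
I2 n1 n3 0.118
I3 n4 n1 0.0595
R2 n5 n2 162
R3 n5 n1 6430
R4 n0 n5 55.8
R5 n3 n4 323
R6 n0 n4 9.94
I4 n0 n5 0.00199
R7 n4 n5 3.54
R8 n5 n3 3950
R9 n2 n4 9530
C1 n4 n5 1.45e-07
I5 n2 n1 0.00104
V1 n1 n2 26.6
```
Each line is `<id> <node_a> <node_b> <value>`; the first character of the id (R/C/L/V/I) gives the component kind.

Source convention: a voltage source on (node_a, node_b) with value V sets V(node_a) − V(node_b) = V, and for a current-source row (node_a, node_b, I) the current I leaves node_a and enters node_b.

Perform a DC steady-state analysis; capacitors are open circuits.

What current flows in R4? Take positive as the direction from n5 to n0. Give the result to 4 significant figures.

0.002626 A

MNA unknowns: 5 node voltages V₁..V_5 plus 1 source current (V1)
I1: z[1]−=0.01, z[5]+=0.01
R1: Y=0.3906 on G[3,2]
I2: z[1]−=0.118, z[3]+=0.118
I3: z[4]−=0.0595, z[1]+=0.0595
R2: Y=0.006173 on G[5,2]
R3: Y=0.0001555 on G[5,1]
R4: Y=0.01792 on G[0,5]
R5: Y=0.003096 on G[3,4]
R6: Y=0.1006 on G[0,4]
I4: z[0]−=0.00199, z[5]+=0.00199
R7: Y=0.2825 on G[4,5]
R8: Y=0.0002532 on G[5,3]
R9: Y=0.0001049 on G[2,4]
C1: Y=0.000 on G[4,5]
I5: z[2]−=0.00104, z[1]+=0.00104
V1: row V1−V2=26.6, i_V1 at 1,2
solve → V1=31.24, V2=4.645, V3=4.905, V4=-0.006318, V5=0.1465
aux → i_V1=-0.07230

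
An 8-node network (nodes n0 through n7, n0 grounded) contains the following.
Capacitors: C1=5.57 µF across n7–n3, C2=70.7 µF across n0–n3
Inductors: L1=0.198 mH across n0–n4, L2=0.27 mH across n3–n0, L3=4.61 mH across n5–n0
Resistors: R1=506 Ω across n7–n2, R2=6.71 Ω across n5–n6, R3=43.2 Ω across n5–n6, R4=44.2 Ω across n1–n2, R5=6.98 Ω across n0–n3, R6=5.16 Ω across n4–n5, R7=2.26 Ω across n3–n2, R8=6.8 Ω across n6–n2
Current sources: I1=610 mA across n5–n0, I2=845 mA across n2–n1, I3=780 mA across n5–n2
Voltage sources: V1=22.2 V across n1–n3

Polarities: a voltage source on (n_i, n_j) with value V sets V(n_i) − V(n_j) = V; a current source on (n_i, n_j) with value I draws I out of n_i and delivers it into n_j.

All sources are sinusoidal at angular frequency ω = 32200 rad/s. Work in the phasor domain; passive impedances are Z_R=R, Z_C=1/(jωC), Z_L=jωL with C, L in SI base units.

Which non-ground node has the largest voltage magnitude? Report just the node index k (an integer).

1

Apply KCL at each of the 7 non-ground nodes and solve the resulting linear system.
Node n1: branches {R4, I2, V1} → V_1 = 22.08-0.1505j
Node n2: branches {R1, R4, I2, R7, I3, R8} → V_2 = -0.1980-0.7663j
Node n3: branches {C1, L2, R5, C2, R7, V1} → V_3 = -0.1231-0.1505j
Node n4: branches {L1, R6} → V_4 = -1.569-5.662j
Node n5: branches {R2, R3, I1, L3, R6, I3} → V_5 = -6.152-4.392j
Node n6: branches {R2, R3, R8} → V_6 = -3.409-2.722j
Node n7: branches {C1, R1} → V_7 = -0.1299-0.1498j
Source currents: i(V1)=0.3410-0.01393j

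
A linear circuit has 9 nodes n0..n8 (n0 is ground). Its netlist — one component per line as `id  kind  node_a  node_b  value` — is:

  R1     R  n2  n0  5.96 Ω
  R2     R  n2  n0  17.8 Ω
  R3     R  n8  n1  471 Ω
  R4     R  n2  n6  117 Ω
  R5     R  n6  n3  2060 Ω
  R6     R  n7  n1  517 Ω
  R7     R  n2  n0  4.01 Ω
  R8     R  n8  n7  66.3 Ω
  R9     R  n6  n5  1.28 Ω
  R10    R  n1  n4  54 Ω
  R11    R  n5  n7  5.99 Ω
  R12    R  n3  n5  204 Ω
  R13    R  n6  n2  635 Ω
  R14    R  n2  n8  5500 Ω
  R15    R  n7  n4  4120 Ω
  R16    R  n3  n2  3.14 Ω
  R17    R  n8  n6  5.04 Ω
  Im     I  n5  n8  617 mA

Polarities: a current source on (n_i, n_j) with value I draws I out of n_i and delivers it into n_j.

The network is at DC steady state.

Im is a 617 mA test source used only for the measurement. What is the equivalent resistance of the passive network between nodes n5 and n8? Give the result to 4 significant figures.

MNA unknowns: 8 node voltages V₁..V_8
R1: Y=0.1678 on G[2,0]
R2: Y=0.05618 on G[2,0]
R3: Y=0.002123 on G[8,1]
R4: Y=0.008547 on G[2,6]
R5: Y=0.0004854 on G[6,3]
R6: Y=0.001934 on G[7,1]
R7: Y=0.2494 on G[2,0]
R8: Y=0.01508 on G[8,7]
R9: Y=0.7812 on G[6,5]
R10: Y=0.01852 on G[1,4]
R11: Y=0.1669 on G[5,7]
R12: Y=0.004902 on G[3,5]
R13: Y=0.001575 on G[6,2]
R14: Y=0.0001818 on G[2,8]
R15: Y=0.0002427 on G[7,4]
R16: Y=0.3185 on G[3,2]
R17: Y=0.1984 on G[8,6]
Im: z[5]−=0.617, z[8]+=0.617
solve → V1=1.389, V2=0.000, V3=-0.007742, V4=1.368, V5=-0.5302, V6=0.1891, V7=-0.2159, V8=3.032

R_eq = 5.773 Ω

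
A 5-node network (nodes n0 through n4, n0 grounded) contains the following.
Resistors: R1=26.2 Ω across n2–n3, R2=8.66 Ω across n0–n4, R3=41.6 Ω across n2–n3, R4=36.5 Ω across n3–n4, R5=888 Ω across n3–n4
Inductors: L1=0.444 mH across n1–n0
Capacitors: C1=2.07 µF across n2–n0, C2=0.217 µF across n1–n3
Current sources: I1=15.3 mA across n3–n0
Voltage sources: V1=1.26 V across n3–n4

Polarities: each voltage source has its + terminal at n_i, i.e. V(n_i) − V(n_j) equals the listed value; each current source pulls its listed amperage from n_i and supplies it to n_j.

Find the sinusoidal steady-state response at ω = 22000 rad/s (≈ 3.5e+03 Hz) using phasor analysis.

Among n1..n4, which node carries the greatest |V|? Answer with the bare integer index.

3

MNA unknowns: 4 node voltages V₁..V_4 plus 1 source current (V1)
R1: Y=0.03817+0.000j on G[2,3]
L1: Y=0.000-0.1024j on G[1,0]
R2: Y=0.1155+0.000j on G[0,4]
R3: Y=0.02404+0.000j on G[2,3]
C1: Y=0.000+0.04554j on G[2,0]
I1: z[3]−=0.0153, z[0]+=0.0153
R4: Y=0.02740+0.000j on G[3,4]
R5: Y=0.001126+0.000j on G[3,4]
C2: Y=0.000+0.004774j on G[1,3]
V1: row V3−V4=1.26, i_V1 at 3,4
solve → V1=-0.04364+0.01102j, V2=0.4734-0.5720j, V3=0.8922-0.2254j, V4=-0.3678-0.2254j
aux → i_V1=-0.07842-0.02603j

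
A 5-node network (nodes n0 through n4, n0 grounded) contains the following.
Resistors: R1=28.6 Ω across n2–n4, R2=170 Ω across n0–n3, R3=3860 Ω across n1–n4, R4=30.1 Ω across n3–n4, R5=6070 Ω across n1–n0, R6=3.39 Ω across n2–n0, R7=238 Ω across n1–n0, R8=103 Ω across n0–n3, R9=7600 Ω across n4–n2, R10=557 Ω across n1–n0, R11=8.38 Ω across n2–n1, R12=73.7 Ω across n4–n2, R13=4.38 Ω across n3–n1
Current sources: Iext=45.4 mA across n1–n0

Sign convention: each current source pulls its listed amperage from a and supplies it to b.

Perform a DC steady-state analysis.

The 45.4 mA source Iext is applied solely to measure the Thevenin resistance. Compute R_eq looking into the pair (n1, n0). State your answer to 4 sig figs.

MNA unknowns: 4 node voltages V₁..V_4
R1: Y=0.03497 on G[2,4]
R2: Y=0.005882 on G[0,3]
R3: Y=0.0002591 on G[1,4]
R4: Y=0.03322 on G[3,4]
R5: Y=0.0001647 on G[1,0]
R6: Y=0.2950 on G[2,0]
R7: Y=0.004202 on G[1,0]
R8: Y=0.009709 on G[0,3]
R9: Y=0.0001316 on G[4,2]
R10: Y=0.001795 on G[1,0]
R11: Y=0.1193 on G[2,1]
R12: Y=0.01357 on G[4,2]
R13: Y=0.2283 on G[3,1]
Iext: z[1]−=0.0454, z[0]+=0.0454
solve → V1=-0.4014, V2=-0.1266, V3=-0.3571, V4=-0.2207

R_eq = 8.840 Ω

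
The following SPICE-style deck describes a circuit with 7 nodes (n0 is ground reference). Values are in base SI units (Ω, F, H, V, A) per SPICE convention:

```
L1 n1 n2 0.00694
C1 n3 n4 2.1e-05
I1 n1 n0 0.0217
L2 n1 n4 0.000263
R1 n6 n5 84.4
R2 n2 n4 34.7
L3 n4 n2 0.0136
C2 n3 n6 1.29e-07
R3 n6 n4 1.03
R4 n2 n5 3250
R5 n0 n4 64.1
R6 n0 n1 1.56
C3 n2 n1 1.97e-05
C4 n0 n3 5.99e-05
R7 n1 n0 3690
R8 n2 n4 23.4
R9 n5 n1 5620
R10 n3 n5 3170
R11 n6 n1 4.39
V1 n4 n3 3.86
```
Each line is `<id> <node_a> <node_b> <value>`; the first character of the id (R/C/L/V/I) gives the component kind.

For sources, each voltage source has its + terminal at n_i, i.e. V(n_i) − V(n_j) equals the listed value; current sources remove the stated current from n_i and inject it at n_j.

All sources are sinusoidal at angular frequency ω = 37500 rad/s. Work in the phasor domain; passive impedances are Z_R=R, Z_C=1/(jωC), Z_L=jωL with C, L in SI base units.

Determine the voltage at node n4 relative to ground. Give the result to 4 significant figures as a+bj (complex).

3.913+0.3658j V

Apply KCL at each of the 6 non-ground nodes and solve the resulting linear system.
Node n1: branches {L1, I1, L2, R6, C3, R7, R9, R11} → V_1 = 1.152-0.1955j
Node n2: branches {L1, R2, L3, R4, C3, R8} → V_2 = 1.226-0.4602j
Node n3: branches {C1, C2, C4, R10, V1} → V_3 = 0.05327+0.3658j
Node n4: branches {C1, L2, R2, L3, R3, R5, R8, V1} → V_4 = 3.913+0.3658j
Node n5: branches {R1, R4, R9, R10} → V_5 = 3.219+0.2251j
Node n6: branches {R1, C2, R3, R11} → V_6 = 3.386+0.2455j
Source currents: i(V1)=-0.8233-2.936j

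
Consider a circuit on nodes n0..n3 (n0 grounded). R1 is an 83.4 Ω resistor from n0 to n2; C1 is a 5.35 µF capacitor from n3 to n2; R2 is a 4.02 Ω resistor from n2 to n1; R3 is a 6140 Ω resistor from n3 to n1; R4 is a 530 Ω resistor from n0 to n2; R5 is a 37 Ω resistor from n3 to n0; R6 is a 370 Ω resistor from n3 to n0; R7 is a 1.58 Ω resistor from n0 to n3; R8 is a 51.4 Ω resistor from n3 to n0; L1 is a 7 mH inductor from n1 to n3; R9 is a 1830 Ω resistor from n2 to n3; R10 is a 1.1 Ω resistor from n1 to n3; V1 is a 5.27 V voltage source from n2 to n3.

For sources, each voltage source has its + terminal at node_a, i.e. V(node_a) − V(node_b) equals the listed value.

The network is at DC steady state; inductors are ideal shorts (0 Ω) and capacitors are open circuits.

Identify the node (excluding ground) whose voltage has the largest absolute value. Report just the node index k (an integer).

2

Apply KCL at each of the 3 non-ground nodes and solve the resulting linear system.
Node n1: branches {R2, R3, L1, R10} → V_1 = -0.1051
Node n2: branches {R1, C1, R2, R4, R9, V1} → V_2 = 5.165
Node n3: branches {C1, R3, R5, R6, R7, R8, L1, R9, R10, V1} → V_3 = -0.1051
Source currents: i(L1)=1.311, i(V1)=-1.385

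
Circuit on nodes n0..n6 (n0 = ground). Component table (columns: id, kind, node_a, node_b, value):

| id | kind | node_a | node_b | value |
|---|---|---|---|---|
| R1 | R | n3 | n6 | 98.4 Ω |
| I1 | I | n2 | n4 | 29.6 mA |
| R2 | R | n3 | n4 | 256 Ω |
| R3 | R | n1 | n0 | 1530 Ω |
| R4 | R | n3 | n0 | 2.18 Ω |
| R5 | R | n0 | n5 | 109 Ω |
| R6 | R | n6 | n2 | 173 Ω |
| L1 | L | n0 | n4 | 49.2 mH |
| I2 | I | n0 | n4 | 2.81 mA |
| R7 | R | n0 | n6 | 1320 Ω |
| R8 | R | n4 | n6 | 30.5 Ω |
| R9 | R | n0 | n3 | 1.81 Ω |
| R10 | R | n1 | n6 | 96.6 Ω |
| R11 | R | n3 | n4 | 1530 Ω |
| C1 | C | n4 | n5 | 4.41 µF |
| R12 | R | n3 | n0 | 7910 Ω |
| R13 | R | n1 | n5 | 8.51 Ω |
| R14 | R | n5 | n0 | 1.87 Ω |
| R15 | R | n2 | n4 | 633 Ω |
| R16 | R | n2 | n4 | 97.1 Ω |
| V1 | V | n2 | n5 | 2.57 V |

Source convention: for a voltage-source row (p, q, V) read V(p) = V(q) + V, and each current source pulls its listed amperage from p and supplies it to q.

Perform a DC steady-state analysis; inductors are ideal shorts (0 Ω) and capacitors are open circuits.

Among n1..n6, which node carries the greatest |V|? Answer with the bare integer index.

Element admittances at DC:
  Y(R1) = 0.01016 S between n3,n6
  I1: injects 0.0296 A into n4 (from n2)
  Y(R2) = 0.003906 S between n3,n4
  Y(R3) = 0.0006536 S between n1,n0
  Y(R4) = 0.4587 S between n3,n0
  Y(R5) = 0.009174 S between n0,n5
  Y(R6) = 0.005780 S between n6,n2
  L1: short n0↔n4 (DC inductor)
  I2: injects 0.00281 A into n4 (from n0)
  Y(R7) = 0.0007576 S between n0,n6
  Y(R8) = 0.03279 S between n4,n6
  Y(R9) = 0.5525 S between n0,n3
  Y(R10) = 0.01035 S between n1,n6
  Y(R11) = 0.0006536 S between n3,n4
  Y(C1) = 0.000 S between n4,n5
  Y(R12) = 0.0001264 S between n3,n0
  Y(R13) = 0.1175 S between n1,n5
  Y(R14) = 0.5348 S between n5,n0
  Y(R15) = 0.001580 S between n2,n4
  Y(R16) = 0.01030 S between n2,n4
  V1: constraint V(n2)−V(n5) = 2.57
Assemble and solve the 8×8 MNA system:
  V(n1)=-0.09687  V(n2)=2.445  V(n3)=0.002177  V(n4)=0.000  V(n5)=-0.1253  V(n6)=0.2198
  i(L1)=-0.06866  i(V1)=-0.07150

2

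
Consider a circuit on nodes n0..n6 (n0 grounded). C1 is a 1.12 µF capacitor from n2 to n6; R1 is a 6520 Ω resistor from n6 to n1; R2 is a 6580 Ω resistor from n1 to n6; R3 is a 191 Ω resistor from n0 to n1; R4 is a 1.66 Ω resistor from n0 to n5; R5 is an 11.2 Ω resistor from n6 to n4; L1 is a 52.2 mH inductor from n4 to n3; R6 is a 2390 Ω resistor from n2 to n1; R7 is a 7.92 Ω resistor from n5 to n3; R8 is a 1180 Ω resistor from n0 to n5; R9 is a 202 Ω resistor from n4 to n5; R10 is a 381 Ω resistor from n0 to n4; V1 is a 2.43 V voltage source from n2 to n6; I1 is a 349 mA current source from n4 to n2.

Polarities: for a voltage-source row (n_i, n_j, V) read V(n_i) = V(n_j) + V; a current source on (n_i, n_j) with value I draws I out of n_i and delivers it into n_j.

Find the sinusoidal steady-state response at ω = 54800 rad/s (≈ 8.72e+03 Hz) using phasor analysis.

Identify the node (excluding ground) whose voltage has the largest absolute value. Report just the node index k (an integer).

MNA unknowns: 6 node voltages V₁..V_6 plus 1 source current (V1)
C1: Y=0.000+0.06138j on G[2,6]
R1: Y=0.0001534+0.000j on G[6,1]
R2: Y=0.0001520+0.000j on G[1,6]
R3: Y=0.005236+0.000j on G[0,1]
R4: Y=0.6024+0.000j on G[0,5]
R5: Y=0.08929+0.000j on G[6,4]
L1: Y=0.000-0.0003496j on G[4,3]
R6: Y=0.0004184+0.000j on G[2,1]
R7: Y=0.1263+0.000j on G[5,3]
R8: Y=0.0008475+0.000j on G[0,5]
R9: Y=0.004950+0.000j on G[4,5]
R10: Y=0.002625+0.000j on G[0,4]
V1: row V2−V6=2.43, i_V1 at 2,6
I1: z[4]−=0.349, z[2]+=0.349
solve → V1=0.5913-0.002082j, V2=5.894-0.01714j, V3=-0.003399+0.001219j, V4=-0.4100-0.01727j, V5=-0.003348+9.319e-05j, V6=3.464-0.01714j
aux → i_V1=0.3468-0.1491j

2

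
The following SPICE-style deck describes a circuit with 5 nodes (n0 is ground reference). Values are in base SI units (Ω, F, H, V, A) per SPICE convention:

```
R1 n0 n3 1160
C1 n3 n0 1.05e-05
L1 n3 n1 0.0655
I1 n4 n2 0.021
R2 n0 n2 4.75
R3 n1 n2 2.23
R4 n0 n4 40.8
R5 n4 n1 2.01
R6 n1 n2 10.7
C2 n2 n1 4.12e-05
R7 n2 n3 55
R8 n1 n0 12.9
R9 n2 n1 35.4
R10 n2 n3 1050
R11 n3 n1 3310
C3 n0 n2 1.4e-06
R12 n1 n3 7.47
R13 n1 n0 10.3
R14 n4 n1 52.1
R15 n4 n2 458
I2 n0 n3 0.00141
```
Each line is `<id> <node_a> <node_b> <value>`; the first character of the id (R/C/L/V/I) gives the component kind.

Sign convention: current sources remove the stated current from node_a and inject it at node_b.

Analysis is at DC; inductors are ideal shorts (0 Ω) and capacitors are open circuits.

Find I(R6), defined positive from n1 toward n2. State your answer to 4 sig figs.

MNA unknowns: 4 node voltages V₁..V_4 plus 1 source current (L1)
R1: Y=0.0008621 on G[0,3]
C1: Y=0.000 on G[3,0]
L1: row V3−V1=0, i_L1 at 3,1
I1: z[4]−=0.021, z[2]+=0.021
R2: Y=0.2105 on G[0,2]
R3: Y=0.4484 on G[1,2]
R4: Y=0.02451 on G[0,4]
R5: Y=0.4975 on G[4,1]
R6: Y=0.09346 on G[1,2]
C2: Y=0.000 on G[2,1]
R7: Y=0.01818 on G[2,3]
R8: Y=0.07752 on G[1,0]
R9: Y=0.02825 on G[2,1]
R10: Y=0.0009524 on G[2,3]
R11: Y=0.0003021 on G[3,1]
C3: Y=0.000 on G[0,2]
R12: Y=0.1339 on G[1,3]
R13: Y=0.09709 on G[1,0]
R14: Y=0.01919 on G[4,1]
R15: Y=0.002183 on G[4,2]
I2: z[0]−=0.00141, z[3]+=0.00141
solve → V1=-0.008857, V2=0.01955, V3=-0.008857, V4=-0.04699
aux → i_L1=0.001961

-0.002655 A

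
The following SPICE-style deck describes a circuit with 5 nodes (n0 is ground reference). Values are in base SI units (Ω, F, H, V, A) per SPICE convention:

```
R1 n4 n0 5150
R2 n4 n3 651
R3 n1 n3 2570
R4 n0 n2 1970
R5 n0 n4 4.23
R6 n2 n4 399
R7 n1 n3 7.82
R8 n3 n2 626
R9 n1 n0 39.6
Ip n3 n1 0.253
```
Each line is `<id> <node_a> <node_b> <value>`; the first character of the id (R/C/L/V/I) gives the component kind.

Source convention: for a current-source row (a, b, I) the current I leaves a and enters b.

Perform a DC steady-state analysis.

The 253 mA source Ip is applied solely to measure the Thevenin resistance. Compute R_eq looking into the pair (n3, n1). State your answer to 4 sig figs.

R_eq = 7.658 Ω

Apply KCL at each of the 4 non-ground nodes and solve the resulting linear system.
Node n1: branches {R3, R7, R9, Ip} → V_1 = 0.1781
Node n2: branches {R4, R6, R8} → V_2 = -0.6191
Node n3: branches {R2, R3, R7, R8, Ip} → V_3 = -1.759
Node n4: branches {R1, R2, R5, R6} → V_4 = -0.01768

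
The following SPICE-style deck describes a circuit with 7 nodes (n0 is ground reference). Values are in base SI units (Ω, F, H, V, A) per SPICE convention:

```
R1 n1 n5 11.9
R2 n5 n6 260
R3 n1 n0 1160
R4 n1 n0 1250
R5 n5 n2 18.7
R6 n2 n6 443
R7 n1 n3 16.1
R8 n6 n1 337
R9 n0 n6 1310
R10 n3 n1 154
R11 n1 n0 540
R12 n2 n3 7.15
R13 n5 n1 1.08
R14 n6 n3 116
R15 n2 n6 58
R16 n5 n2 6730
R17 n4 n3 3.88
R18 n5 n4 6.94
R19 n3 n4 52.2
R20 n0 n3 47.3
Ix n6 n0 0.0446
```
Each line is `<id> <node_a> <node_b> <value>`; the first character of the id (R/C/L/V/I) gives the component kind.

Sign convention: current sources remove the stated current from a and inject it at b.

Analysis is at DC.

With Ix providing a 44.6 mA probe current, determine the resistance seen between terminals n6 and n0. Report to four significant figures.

R_eq = 67.31 Ω

MNA unknowns: 6 node voltages V₁..V_6
R1: Y=0.08403 on G[1,5]
R2: Y=0.003846 on G[5,6]
R3: Y=0.0008621 on G[1,0]
R4: Y=0.0008000 on G[1,0]
R5: Y=0.05348 on G[5,2]
R6: Y=0.002257 on G[2,6]
R7: Y=0.06211 on G[1,3]
R8: Y=0.002967 on G[6,1]
R9: Y=0.0007634 on G[0,6]
R10: Y=0.006494 on G[3,1]
R11: Y=0.001852 on G[1,0]
R12: Y=0.1399 on G[2,3]
R13: Y=0.9259 on G[5,1]
R14: Y=0.008621 on G[6,3]
R15: Y=0.01724 on G[2,6]
R16: Y=0.0001486 on G[5,2]
R17: Y=0.2577 on G[4,3]
R18: Y=0.1441 on G[5,4]
R19: Y=0.01916 on G[3,4]
R20: Y=0.02114 on G[0,3]
Ix: z[6]−=0.0446, z[0]+=0.0446
solve → V1=-1.750, V2=-1.840, V3=-1.710, V4=-1.726, V5=-1.755, V6=-3.002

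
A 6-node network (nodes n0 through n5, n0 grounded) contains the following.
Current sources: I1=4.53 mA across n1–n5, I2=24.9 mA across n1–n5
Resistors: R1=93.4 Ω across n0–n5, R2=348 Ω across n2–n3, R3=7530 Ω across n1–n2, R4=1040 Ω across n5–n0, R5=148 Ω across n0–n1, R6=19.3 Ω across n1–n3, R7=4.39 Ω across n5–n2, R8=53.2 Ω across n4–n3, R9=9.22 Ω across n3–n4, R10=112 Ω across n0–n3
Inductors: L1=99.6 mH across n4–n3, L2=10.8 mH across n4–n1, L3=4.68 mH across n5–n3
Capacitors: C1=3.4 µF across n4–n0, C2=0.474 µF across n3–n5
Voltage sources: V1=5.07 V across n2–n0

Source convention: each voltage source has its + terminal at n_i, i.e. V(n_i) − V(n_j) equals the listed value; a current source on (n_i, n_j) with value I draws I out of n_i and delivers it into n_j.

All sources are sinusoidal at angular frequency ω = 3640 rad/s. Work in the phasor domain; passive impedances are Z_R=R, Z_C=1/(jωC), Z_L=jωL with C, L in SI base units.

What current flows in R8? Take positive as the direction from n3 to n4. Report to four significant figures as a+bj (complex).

MNA unknowns: 5 node voltages V₁..V_5 plus 1 source current (V1)
I1: z[1]−=0.00453, z[5]+=0.00453
R1: Y=0.01071+0.000j on G[0,5]
L1: Y=0.000-0.002758j on G[4,3]
C1: Y=0.000+0.01238j on G[4,0]
C2: Y=0.000+0.001725j on G[3,5]
L2: Y=0.000-0.02544j on G[4,1]
R2: Y=0.002874+0.000j on G[2,3]
R3: Y=0.0001328+0.000j on G[1,2]
R4: Y=0.0009615+0.000j on G[5,0]
R5: Y=0.006757+0.000j on G[0,1]
I2: z[1]−=0.0249, z[5]+=0.0249
R6: Y=0.05181+0.000j on G[1,3]
R7: Y=0.2278+0.000j on G[5,2]
L3: Y=0.000-0.05870j on G[5,3]
R8: Y=0.01880+0.000j on G[4,3]
R9: Y=0.1085+0.000j on G[3,4]
R10: Y=0.008929+0.000j on G[0,3]
V1: row V2−V0=5.07, i_V1 at 2,0
solve → V1=3.549-2.354j, V2=5.070+0.000j, V3=4.643-2.232j, V4=4.434-2.491j, V5=4.427-0.05140j
aux → i_V1=-0.1479-0.01844j

0.003933+0.004865j A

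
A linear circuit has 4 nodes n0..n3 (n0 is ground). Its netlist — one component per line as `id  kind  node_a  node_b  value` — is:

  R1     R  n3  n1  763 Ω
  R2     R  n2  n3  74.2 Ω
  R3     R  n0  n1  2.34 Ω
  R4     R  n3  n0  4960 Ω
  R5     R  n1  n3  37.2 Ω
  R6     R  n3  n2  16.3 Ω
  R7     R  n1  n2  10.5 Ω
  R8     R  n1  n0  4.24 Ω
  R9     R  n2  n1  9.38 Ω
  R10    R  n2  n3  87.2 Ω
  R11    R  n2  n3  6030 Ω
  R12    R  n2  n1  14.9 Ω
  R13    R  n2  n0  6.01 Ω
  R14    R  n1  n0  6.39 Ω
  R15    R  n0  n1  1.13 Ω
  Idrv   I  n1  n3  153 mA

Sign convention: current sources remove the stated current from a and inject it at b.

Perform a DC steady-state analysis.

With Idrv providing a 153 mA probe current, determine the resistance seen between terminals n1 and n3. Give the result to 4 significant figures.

R_eq = 9.990 Ω

MNA unknowns: 3 node voltages V₁..V_3
R1: Y=0.001311 on G[3,1]
R2: Y=0.01348 on G[2,3]
R3: Y=0.4274 on G[0,1]
R4: Y=0.0002016 on G[3,0]
R5: Y=0.02688 on G[1,3]
R6: Y=0.06135 on G[3,2]
R7: Y=0.09524 on G[1,2]
R8: Y=0.2358 on G[1,0]
R9: Y=0.1066 on G[2,1]
R10: Y=0.01147 on G[2,3]
R11: Y=0.0001658 on G[2,3]
R12: Y=0.06711 on G[2,1]
R13: Y=0.1664 on G[2,0]
R14: Y=0.1565 on G[1,0]
R15: Y=0.8850 on G[0,1]
Idrv: z[1]−=0.153, z[3]+=0.153
solve → V1=-0.02335, V2=0.2373, V3=1.505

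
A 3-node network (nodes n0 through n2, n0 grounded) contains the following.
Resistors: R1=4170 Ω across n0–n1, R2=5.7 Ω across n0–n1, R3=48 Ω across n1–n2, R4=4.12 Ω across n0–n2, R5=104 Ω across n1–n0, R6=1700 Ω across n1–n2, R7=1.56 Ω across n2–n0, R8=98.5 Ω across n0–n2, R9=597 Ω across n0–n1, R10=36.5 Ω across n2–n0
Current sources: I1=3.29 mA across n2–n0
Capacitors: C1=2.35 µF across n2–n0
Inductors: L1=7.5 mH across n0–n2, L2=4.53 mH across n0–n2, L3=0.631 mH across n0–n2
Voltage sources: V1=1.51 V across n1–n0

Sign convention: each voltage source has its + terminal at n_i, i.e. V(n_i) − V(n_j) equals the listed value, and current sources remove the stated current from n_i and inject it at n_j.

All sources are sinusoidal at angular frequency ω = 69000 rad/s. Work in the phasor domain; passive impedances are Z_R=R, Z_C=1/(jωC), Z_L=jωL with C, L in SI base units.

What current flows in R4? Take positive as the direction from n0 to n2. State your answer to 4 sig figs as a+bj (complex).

-0.007333+0.001043j A

Apply KCL at each of the 2 non-ground nodes and solve the resulting linear system.
Node n1: branches {R1, R2, R3, R5, R6, R9, V1} → V_1 = 1.510+0.000j
Node n2: branches {I1, R3, C1, R4, L1, L2, R6, R7, R8, L3, R10} → V_2 = 0.03021-0.004296j
Source currents: i(V1)=-0.3140-9.203e-05j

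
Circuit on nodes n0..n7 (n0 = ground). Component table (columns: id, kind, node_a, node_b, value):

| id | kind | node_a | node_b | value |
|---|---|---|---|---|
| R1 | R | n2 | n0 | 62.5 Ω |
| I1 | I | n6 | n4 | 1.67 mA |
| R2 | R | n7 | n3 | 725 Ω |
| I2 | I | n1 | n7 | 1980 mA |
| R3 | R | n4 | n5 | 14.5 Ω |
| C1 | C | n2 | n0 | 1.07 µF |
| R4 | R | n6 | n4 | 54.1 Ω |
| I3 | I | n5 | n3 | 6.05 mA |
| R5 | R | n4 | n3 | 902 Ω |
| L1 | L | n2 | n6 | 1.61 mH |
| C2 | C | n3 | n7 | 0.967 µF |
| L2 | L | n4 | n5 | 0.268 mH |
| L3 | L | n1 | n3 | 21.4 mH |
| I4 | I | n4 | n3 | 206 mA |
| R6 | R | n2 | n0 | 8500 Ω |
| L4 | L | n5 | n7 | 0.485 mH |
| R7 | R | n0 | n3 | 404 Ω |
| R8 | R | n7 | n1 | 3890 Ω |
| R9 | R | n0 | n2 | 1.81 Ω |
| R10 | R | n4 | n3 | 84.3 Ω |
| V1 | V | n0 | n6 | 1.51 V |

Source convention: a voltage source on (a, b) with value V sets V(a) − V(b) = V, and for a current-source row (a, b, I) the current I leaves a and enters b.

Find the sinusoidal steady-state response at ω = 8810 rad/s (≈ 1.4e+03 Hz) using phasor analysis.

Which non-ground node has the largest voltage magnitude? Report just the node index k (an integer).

1

Apply KCL at each of the 7 non-ground nodes and solve the resulting linear system.
Node n1: branches {I2, L3, R8} → V_1 = -90.19-322.8j
Node n2: branches {R1, C1, L1, R6, R9} → V_2 = -0.01988+0.1851j
Node n3: branches {R2, I3, R5, C2, L3, I4, R7, R10} → V_3 = -74.39+45.43j
Node n4: branches {I1, R3, R4, R5, L2, I4, R10} → V_4 = 8.542-6.083j
Node n5: branches {R3, I3, L2, L4} → V_5 = 10.89-3.004j
Node n6: branches {I1, R4, L1, V1} → V_6 = -1.510+0.000j
Node n7: branches {R2, I2, C2, L4, R8} → V_7 = 14.22+3.285j
Source currents: i(V1)=-0.1972+0.2175j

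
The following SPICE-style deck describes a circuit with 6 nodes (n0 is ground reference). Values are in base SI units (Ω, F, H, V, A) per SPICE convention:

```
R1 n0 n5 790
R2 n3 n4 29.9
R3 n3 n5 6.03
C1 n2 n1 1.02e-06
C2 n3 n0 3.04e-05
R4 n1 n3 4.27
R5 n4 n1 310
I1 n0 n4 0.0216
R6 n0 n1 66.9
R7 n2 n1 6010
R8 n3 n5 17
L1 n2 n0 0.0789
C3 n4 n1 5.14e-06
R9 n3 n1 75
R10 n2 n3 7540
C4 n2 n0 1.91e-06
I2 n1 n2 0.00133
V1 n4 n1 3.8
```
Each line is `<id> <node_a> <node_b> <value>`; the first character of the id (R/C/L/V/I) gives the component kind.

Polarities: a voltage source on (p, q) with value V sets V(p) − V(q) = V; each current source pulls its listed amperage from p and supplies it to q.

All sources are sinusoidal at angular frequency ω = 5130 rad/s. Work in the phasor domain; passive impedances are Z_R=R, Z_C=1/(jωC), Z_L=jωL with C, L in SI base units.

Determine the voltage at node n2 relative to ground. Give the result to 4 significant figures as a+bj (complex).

-0.1411-0.1680j V

MNA unknowns: 5 node voltages V₁..V_5 plus 1 source current (V1)
R1: Y=0.001266+0.000j on G[0,5]
R2: Y=0.03344+0.000j on G[3,4]
R3: Y=0.1658+0.000j on G[3,5]
C1: Y=0.000+0.005233j on G[2,1]
C2: Y=0.000+0.1560j on G[3,0]
R4: Y=0.2342+0.000j on G[1,3]
R5: Y=0.003226+0.000j on G[4,1]
I1: z[0]−=0.0216, z[4]+=0.0216
R6: Y=0.01495+0.000j on G[0,1]
R7: Y=0.0001664+0.000j on G[2,1]
R8: Y=0.05882+0.000j on G[3,5]
L1: Y=0.000-0.002471j on G[2,0]
C3: Y=0.000+0.02637j on G[4,1]
R9: Y=0.01333+0.000j on G[3,1]
R10: Y=0.0001326+0.000j on G[2,3]
C4: Y=0.000+0.009798j on G[2,0]
I2: z[1]−=0.00133, z[2]+=0.00133
V1: row V4−V1=3.8, i_V1 at 4,1
solve → V1=-0.3393-0.1512j, V2=-0.1411-0.1680j, V3=0.02244-0.1629j, V4=3.461-0.1512j, V5=0.02231-0.1620j
aux → i_V1=-0.1057-0.1006j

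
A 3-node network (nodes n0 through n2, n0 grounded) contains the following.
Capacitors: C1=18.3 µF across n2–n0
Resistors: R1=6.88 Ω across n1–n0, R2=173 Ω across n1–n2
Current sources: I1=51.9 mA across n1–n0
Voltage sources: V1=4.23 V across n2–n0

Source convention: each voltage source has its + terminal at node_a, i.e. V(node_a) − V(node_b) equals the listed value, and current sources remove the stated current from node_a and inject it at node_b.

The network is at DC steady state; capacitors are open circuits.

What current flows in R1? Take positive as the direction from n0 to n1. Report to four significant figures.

0.02640 A

Apply KCL at each of the 2 non-ground nodes and solve the resulting linear system.
Node n1: branches {R1, I1, R2} → V_1 = -0.1816
Node n2: branches {C1, R2, V1} → V_2 = 4.230
Source currents: i(V1)=-0.02550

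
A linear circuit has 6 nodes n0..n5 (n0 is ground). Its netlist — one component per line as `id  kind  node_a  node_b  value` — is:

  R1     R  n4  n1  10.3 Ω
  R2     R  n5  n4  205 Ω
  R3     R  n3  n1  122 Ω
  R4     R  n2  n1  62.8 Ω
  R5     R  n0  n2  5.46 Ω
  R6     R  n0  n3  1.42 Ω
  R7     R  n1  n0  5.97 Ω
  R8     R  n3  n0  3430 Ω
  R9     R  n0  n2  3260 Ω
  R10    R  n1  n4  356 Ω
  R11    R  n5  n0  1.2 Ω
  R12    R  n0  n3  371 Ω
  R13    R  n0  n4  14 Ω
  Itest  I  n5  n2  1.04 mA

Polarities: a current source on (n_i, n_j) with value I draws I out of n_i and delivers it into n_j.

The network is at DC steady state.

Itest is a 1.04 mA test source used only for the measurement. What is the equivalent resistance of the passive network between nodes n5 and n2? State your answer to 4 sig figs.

R_eq = 6.234 Ω

MNA unknowns: 5 node voltages V₁..V_5
R1: Y=0.09709 on G[4,1]
R2: Y=0.004878 on G[5,4]
R3: Y=0.008197 on G[3,1]
R4: Y=0.01592 on G[2,1]
R5: Y=0.1832 on G[0,2]
R6: Y=0.7042 on G[0,3]
R7: Y=0.1675 on G[1,0]
R8: Y=0.0002915 on G[3,0]
R9: Y=0.0003067 on G[0,2]
R10: Y=0.002809 on G[1,4]
R11: Y=0.8333 on G[5,0]
R12: Y=0.002695 on G[0,3]
R13: Y=0.07143 on G[0,4]
Itest: z[5]−=0.00104, z[2]+=0.00104
solve → V1=0.0003410, V2=0.005243, V3=3.907e-06, V4=0.0001590, V5=-0.001240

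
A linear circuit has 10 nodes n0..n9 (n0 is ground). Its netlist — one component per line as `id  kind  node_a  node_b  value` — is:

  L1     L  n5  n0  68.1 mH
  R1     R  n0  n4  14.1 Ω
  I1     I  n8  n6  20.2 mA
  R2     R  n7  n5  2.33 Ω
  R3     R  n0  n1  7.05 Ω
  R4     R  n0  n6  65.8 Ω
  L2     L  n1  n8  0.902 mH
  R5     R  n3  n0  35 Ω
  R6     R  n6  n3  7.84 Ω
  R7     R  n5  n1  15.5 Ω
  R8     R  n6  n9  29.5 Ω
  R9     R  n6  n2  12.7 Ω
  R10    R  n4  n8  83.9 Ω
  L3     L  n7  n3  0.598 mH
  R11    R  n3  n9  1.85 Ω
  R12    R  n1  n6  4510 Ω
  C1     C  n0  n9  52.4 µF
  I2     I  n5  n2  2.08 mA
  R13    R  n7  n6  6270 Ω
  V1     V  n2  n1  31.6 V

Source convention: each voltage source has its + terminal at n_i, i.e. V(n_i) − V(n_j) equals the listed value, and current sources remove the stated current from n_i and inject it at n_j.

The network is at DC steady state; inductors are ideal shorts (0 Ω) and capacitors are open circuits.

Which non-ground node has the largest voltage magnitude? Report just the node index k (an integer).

Element admittances at DC:
  L1: short n5↔n0 (DC inductor)
  Y(R1) = 0.07092 S between n0,n4
  I1: injects 0.0202 A into n6 (from n8)
  Y(R2) = 0.4292 S between n7,n5
  Y(R3) = 0.1418 S between n0,n1
  Y(R4) = 0.01520 S between n0,n6
  L2: short n1↔n8 (DC inductor)
  Y(R5) = 0.02857 S between n3,n0
  Y(R6) = 0.1276 S between n6,n3
  Y(R7) = 0.06452 S between n5,n1
  Y(R8) = 0.03390 S between n6,n9
  Y(R9) = 0.07874 S between n6,n2
  Y(R10) = 0.01192 S between n4,n8
  L3: short n7↔n3 (DC inductor)
  Y(R11) = 0.5405 S between n3,n9
  Y(R12) = 0.0002217 S between n1,n6
  Y(C1) = 0.000 S between n0,n9
  I2: injects 0.00208 A into n2 (from n5)
  Y(R13) = 0.0001595 S between n7,n6
  V1: constraint V(n2)−V(n1) = 31.6
Assemble and solve the 13×13 MNA system:
  V(n1)=-5.914  V(n2)=25.69  V(n3)=2.484  V(n4)=-0.8509  V(n5)=0.000  V(n6)=9.606  V(n7)=2.484  V(n8)=-5.914  V(n9)=2.904
  i(L1)=0.6823  i(L2)=-0.04015  i(L3)=-1.065  i(V1)=-1.264

2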